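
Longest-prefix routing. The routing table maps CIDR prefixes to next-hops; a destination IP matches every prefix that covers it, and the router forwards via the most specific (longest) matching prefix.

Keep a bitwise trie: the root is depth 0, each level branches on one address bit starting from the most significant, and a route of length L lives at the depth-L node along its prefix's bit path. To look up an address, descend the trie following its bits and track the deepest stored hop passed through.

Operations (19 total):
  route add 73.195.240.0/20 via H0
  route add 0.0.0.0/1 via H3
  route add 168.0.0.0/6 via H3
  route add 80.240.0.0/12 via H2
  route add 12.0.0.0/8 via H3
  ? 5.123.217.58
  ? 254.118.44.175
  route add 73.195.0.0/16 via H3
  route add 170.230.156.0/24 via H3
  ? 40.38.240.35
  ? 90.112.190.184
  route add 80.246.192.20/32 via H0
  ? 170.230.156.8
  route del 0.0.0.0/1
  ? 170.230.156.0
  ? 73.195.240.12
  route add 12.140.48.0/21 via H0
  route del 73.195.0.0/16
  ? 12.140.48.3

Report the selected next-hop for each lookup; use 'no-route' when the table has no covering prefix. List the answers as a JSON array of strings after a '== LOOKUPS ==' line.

Process each operation:
  + 73.195.240.0/20 (H0) depth=20
  + 0.0.0.0/1 (H3) depth=1
  + 168.0.0.0/6 (H3) depth=6
  + 80.240.0.0/12 (H2) depth=12
  + 12.0.0.0/8 (H3) depth=8
  Q 5.123.217.58: descend 0000 ; hops seen [H3] ; pick H3
  Q 254.118.44.175: descend 1 ; hops seen [∅] ; pick no-route
  + 73.195.0.0/16 (H3) depth=16
  + 170.230.156.0/24 (H3) depth=24
  Q 40.38.240.35: descend 00 ; hops seen [H3] ; pick H3
  Q 90.112.190.184: descend 0101 ; hops seen [H3] ; pick H3
  + 80.246.192.20/32 (H0) depth=32
  Q 170.230.156.8: descend 101010101110011010011100 ; hops seen [H3,H3] ; pick H3
  - 0.0.0.0/1 clear@1
  Q 170.230.156.0: descend 101010101110011010011100 ; hops seen [H3,H3] ; pick H3
  Q 73.195.240.12: descend 01001001110000111111 ; hops seen [H3,H0] ; pick H0
  + 12.140.48.0/21 (H0) depth=21
  - 73.195.0.0/16 clear@16
  Q 12.140.48.3: descend 000011001000110000110 ; hops seen [H3,H0] ; pick H0

== LOOKUPS ==
["H3","no-route","H3","H3","H3","H3","H0","H0"]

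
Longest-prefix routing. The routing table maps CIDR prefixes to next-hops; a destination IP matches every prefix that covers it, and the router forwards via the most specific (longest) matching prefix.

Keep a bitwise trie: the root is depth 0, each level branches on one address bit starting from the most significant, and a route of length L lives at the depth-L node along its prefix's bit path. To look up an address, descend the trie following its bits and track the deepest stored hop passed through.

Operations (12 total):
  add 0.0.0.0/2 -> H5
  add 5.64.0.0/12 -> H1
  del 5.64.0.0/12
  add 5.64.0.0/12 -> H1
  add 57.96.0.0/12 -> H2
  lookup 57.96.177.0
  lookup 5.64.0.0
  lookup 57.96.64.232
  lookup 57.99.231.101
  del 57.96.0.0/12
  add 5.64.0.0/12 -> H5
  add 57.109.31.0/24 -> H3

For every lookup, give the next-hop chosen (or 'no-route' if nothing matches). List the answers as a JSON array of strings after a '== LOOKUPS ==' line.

Apply in order:
  + 0.0.0.0/2 (H5) depth=2
  + 5.64.0.0/12 (H1) depth=12
  - 5.64.0.0/12 clear@12
  + 5.64.0.0/12 (H1) depth=12
  + 57.96.0.0/12 (H2) depth=12
  ? 57.96.177.0  path d0:-→d1:-→d2:H5→d3:-→d4:-→d5:-→d6:-→d7:-→d8:-→d9:-→d10:-→d11:-→d12:H2  best=H2
  ? 5.64.0.0  path d0:-→d1:-→d2:H5→d3:-→d4:-→d5:-→d6:-→d7:-→d8:-→d9:-→d10:-→d11:-→d12:H1  best=H1
  ? 57.96.64.232  path d0:-→d1:-→d2:H5→d3:-→d4:-→d5:-→d6:-→d7:-→d8:-→d9:-→d10:-→d11:-→d12:H2  best=H2
  ? 57.99.231.101  path d0:-→d1:-→d2:H5→d3:-→d4:-→d5:-→d6:-→d7:-→d8:-→d9:-→d10:-→d11:-→d12:H2  best=H2
  - 57.96.0.0/12 clear@12
  + 5.64.0.0/12 (H5) depth=12
  + 57.109.31.0/24 (H3) depth=24

== LOOKUPS ==
["H2","H1","H2","H2"]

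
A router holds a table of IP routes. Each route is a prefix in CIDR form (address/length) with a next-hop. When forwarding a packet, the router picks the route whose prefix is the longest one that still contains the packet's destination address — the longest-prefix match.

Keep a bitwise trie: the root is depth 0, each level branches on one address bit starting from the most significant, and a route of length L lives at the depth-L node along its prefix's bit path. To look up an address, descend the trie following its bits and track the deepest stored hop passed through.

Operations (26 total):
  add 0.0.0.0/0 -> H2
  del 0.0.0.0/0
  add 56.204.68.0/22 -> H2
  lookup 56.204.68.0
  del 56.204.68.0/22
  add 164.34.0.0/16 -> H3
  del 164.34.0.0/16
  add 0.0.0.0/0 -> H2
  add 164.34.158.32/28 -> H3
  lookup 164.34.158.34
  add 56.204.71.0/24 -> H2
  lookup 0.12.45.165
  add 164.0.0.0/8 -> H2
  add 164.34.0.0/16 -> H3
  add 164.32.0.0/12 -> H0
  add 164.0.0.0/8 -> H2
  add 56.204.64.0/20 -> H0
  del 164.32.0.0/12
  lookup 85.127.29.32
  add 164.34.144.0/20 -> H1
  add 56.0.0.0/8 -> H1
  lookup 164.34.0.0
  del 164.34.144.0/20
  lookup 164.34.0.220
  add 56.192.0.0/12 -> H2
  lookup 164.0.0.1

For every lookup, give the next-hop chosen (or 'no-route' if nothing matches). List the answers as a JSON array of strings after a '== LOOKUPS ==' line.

Process each operation:
  + 0.0.0.0/0 (H2) depth=0
  del 0.0.0.0/0 (clear depth 0)
  + 56.204.68.0/22 (H2) depth=22
  Q 56.204.68.0: descend 0011100011001100010001 ; hops seen [H2] ; pick H2
  del 56.204.68.0/22 (clear depth 22)
  + 164.34.0.0/16 (H3) depth=16
  del 164.34.0.0/16 (clear depth 16)
  + 0.0.0.0/0 (H2) depth=0
  + 164.34.158.32/28 (H3) depth=28
  Q 164.34.158.34: descend 1010010000100010100111100010 ; hops seen [H2,H3] ; pick H3
  + 56.204.71.0/24 (H2) depth=24
  Q 0.12.45.165: descend 00 ; hops seen [H2] ; pick H2
  + 164.0.0.0/8 (H2) depth=8
  + 164.34.0.0/16 (H3) depth=16
  + 164.32.0.0/12 (H0) depth=12
  + 164.0.0.0/8 (H2) depth=8
  + 56.204.64.0/20 (H0) depth=20
  del 164.32.0.0/12 (clear depth 12)
  Q 85.127.29.32: descend 0 ; hops seen [H2] ; pick H2
  + 164.34.144.0/20 (H1) depth=20
  + 56.0.0.0/8 (H1) depth=8
  Q 164.34.0.0: descend 1010010000100010 ; hops seen [H2,H2,H3] ; pick H3
  del 164.34.144.0/20 (clear depth 20)
  Q 164.34.0.220: descend 1010010000100010 ; hops seen [H2,H2,H3] ; pick H3
  + 56.192.0.0/12 (H2) depth=12
  Q 164.0.0.1: descend 1010010000 ; hops seen [H2,H2] ; pick H2

== LOOKUPS ==
["H2","H3","H2","H2","H3","H3","H2"]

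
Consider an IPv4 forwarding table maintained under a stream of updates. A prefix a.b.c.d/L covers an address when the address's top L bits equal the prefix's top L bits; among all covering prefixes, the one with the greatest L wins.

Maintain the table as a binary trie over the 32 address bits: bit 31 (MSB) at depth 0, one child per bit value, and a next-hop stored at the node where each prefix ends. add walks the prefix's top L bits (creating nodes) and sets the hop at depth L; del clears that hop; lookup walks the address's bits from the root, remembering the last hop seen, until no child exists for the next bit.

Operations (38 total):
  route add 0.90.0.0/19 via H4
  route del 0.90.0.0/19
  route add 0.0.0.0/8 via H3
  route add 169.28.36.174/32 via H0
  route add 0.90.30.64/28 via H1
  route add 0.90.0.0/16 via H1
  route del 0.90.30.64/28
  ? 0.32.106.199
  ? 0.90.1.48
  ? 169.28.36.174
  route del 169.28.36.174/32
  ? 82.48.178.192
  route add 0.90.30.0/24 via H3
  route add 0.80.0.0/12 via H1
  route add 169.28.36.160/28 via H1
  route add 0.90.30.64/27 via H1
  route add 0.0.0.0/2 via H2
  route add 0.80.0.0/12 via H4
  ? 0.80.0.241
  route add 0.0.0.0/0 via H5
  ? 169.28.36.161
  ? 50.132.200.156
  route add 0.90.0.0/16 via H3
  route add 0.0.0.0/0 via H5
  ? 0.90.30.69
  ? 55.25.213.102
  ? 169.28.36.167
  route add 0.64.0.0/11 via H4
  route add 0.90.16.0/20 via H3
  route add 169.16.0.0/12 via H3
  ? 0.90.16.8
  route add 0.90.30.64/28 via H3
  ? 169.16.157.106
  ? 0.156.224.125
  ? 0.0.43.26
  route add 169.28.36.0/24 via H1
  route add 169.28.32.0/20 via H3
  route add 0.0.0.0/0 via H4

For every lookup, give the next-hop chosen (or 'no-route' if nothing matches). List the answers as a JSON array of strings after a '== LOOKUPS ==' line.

Process each operation:
  add 0.90.0.0/19 -> H4 at depth 19
  del 0.90.0.0/19 (clear depth 19)
  add 0.0.0.0/8 -> H3 at depth 8
  add 169.28.36.174/32 -> H0 at depth 32
  add 0.90.30.64/28 -> H1 at depth 28
  add 0.90.0.0/16 -> H1 at depth 16
  del 0.90.30.64/28 (clear depth 28)
  lookup 0.32.106.199: bits 000000000 walk d0:-→d1:-→d2:-→d3:-→d4:-→d5:-→d6:-→d7:-→d8:H3→d9:- -> H3
  lookup 0.90.1.48: bits 0000000001011010000 walk d0:-→d1:-→d2:-→d3:-→d4:-→d5:-→d6:-→d7:-→d8:H3→d9:-→d10:-→d11:-→d12:-→d13:-→d14:-→d15:-→d16:H1→d17:-→d18:-→d19:- -> H1
  lookup 169.28.36.174: bits 10101001000111000010010010101110 walk d0:-→d1:-→d2:-→d3:-→d4:-→d5:-→d6:-→d7:-→d8:-→d9:-→d10:-→d11:-→d12:-→d13:-→d14:-→d15:-→d16:-→d17:-→d18:-→d19:-→d20:-→d21:-→d22:-→d23:-→d24:-→d25:-→d26:-→d27:-→d28:-→d29:-→d30:-→d31:-→d32:H0 -> H0
  del 169.28.36.174/32 (clear depth 32)
  lookup 82.48.178.192: bits 0 walk d0:-→d1:- -> no-route
  add 0.90.30.0/24 -> H3 at depth 24
  add 0.80.0.0/12 -> H1 at depth 12
  add 169.28.36.160/28 -> H1 at depth 28
  add 0.90.30.64/27 -> H1 at depth 27
  add 0.0.0.0/2 -> H2 at depth 2
  add 0.80.0.0/12 -> H4 at depth 12
  lookup 0.80.0.241: bits 000000000101 walk d0:-→d1:-→d2:H2→d3:-→d4:-→d5:-→d6:-→d7:-→d8:H3→d9:-→d10:-→d11:-→d12:H4 -> H4
  add 0.0.0.0/0 -> H5 at depth 0
  lookup 169.28.36.161: bits 1010100100011100001001001010 walk d0:H5→d1:-→d2:-→d3:-→d4:-→d5:-→d6:-→d7:-→d8:-→d9:-→d10:-→d11:-→d12:-→d13:-→d14:-→d15:-→d16:-→d17:-→d18:-→d19:-→d20:-→d21:-→d22:-→d23:-→d24:-→d25:-→d26:-→d27:-→d28:H1 -> H1
  lookup 50.132.200.156: bits 00 walk d0:H5→d1:-→d2:H2 -> H2
  add 0.90.0.0/16 -> H3 at depth 16
  add 0.0.0.0/0 -> H5 at depth 0
  lookup 0.90.30.69: bits 0000000001011010000111100100 walk d0:H5→d1:-→d2:H2→d3:-→d4:-→d5:-→d6:-→d7:-→d8:H3→d9:-→d10:-→d11:-→d12:H4→d13:-→d14:-→d15:-→d16:H3→d17:-→d18:-→d19:-→d20:-→d21:-→d22:-→d23:-→d24:H3→d25:-→d26:-→d27:H1→d28:- -> H1
  lookup 55.25.213.102: bits 00 walk d0:H5→d1:-→d2:H2 -> H2
  lookup 169.28.36.167: bits 1010100100011100001001001010 walk d0:H5→d1:-→d2:-→d3:-→d4:-→d5:-→d6:-→d7:-→d8:-→d9:-→d10:-→d11:-→d12:-→d13:-→d14:-→d15:-→d16:-→d17:-→d18:-→d19:-→d20:-→d21:-→d22:-→d23:-→d24:-→d25:-→d26:-→d27:-→d28:H1 -> H1
  add 0.64.0.0/11 -> H4 at depth 11
  add 0.90.16.0/20 -> H3 at depth 20
  add 169.16.0.0/12 -> H3 at depth 12
  lookup 0.90.16.8: bits 00000000010110100001 walk d0:H5→d1:-→d2:H2→d3:-→d4:-→d5:-→d6:-→d7:-→d8:H3→d9:-→d10:-→d11:H4→d12:H4→d13:-→d14:-→d15:-→d16:H3→d17:-→d18:-→d19:-→d20:H3 -> H3
  add 0.90.30.64/28 -> H3 at depth 28
  lookup 169.16.157.106: bits 101010010001 walk d0:H5→d1:-→d2:-→d3:-→d4:-→d5:-→d6:-→d7:-→d8:-→d9:-→d10:-→d11:-→d12:H3 -> H3
  lookup 0.156.224.125: bits 00000000 walk d0:H5→d1:-→d2:H2→d3:-→d4:-→d5:-→d6:-→d7:-→d8:H3 -> H3
  lookup 0.0.43.26: bits 000000000 walk d0:H5→d1:-→d2:H2→d3:-→d4:-→d5:-→d6:-→d7:-→d8:H3→d9:- -> H3
  add 169.28.36.0/24 -> H1 at depth 24
  add 169.28.32.0/20 -> H3 at depth 20
  add 0.0.0.0/0 -> H4 at depth 0

== LOOKUPS ==
["H3","H1","H0","no-route","H4","H1","H2","H1","H2","H1","H3","H3","H3","H3"]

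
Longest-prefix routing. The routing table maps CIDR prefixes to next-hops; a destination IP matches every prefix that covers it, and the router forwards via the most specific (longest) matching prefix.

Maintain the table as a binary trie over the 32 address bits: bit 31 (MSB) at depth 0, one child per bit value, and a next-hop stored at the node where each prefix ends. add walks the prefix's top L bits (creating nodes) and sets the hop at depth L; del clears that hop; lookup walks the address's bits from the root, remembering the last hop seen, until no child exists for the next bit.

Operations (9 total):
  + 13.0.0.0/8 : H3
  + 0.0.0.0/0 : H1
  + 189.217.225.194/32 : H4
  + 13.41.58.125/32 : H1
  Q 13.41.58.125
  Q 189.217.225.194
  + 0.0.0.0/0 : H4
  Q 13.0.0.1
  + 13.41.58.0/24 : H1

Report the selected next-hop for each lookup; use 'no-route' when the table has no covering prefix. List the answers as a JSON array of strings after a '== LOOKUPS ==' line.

Trace:
  + 13.0.0.0/8 (H3) depth=8
  + 0.0.0.0/0 (H1) depth=0
  + 189.217.225.194/32 (H4) depth=32
  + 13.41.58.125/32 (H1) depth=32
  Q 13.41.58.125: descend 00001101001010010011101001111101 ; hops seen [H1,H3,H1] ; pick H1
  Q 189.217.225.194: descend 10111101110110011110000111000010 ; hops seen [H1,H4] ; pick H4
  + 0.0.0.0/0 (H4) depth=0
  Q 13.0.0.1: descend 0000110100 ; hops seen [H4,H3] ; pick H3
  + 13.41.58.0/24 (H1) depth=24

== LOOKUPS ==
["H1","H4","H3"]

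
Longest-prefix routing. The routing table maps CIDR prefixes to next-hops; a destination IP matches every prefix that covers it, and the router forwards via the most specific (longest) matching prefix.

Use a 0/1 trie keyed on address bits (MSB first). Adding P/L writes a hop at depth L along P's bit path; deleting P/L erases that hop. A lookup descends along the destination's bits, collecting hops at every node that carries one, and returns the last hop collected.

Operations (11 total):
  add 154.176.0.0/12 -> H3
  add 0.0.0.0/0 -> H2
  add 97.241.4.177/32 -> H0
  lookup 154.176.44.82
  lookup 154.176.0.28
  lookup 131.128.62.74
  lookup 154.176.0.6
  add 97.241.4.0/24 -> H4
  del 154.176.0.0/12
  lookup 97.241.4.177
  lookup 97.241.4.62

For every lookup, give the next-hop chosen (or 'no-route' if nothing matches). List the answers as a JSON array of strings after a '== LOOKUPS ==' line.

Trace:
  add 154.176.0.0/12 -> H3 at depth 12
  add 0.0.0.0/0 -> H2 at depth 0
  add 97.241.4.177/32 -> H0 at depth 32
  lookup 154.176.44.82: bits 100110101011 walk d0:H2→d1:-→d2:-→d3:-→d4:-→d5:-→d6:-→d7:-→d8:-→d9:-→d10:-→d11:-→d12:H3 -> H3
  lookup 154.176.0.28: bits 100110101011 walk d0:H2→d1:-→d2:-→d3:-→d4:-→d5:-→d6:-→d7:-→d8:-→d9:-→d10:-→d11:-→d12:H3 -> H3
  lookup 131.128.62.74: bits 100 walk d0:H2→d1:-→d2:-→d3:- -> H2
  lookup 154.176.0.6: bits 100110101011 walk d0:H2→d1:-→d2:-→d3:-→d4:-→d5:-→d6:-→d7:-→d8:-→d9:-→d10:-→d11:-→d12:H3 -> H3
  add 97.241.4.0/24 -> H4 at depth 24
  del 154.176.0.0/12 (clear depth 12)
  lookup 97.241.4.177: bits 01100001111100010000010010110001 walk d0:H2→d1:-→d2:-→d3:-→d4:-→d5:-→d6:-→d7:-→d8:-→d9:-→d10:-→d11:-→d12:-→d13:-→d14:-→d15:-→d16:-→d17:-→d18:-→d19:-→d20:-→d21:-→d22:-→d23:-→d24:H4→d25:-→d26:-→d27:-→d28:-→d29:-→d30:-→d31:-→d32:H0 -> H0
  lookup 97.241.4.62: bits 011000011111000100000100 walk d0:H2→d1:-→d2:-→d3:-→d4:-→d5:-→d6:-→d7:-→d8:-→d9:-→d10:-→d11:-→d12:-→d13:-→d14:-→d15:-→d16:-→d17:-→d18:-→d19:-→d20:-→d21:-→d22:-→d23:-→d24:H4 -> H4

== LOOKUPS ==
["H3","H3","H2","H3","H0","H4"]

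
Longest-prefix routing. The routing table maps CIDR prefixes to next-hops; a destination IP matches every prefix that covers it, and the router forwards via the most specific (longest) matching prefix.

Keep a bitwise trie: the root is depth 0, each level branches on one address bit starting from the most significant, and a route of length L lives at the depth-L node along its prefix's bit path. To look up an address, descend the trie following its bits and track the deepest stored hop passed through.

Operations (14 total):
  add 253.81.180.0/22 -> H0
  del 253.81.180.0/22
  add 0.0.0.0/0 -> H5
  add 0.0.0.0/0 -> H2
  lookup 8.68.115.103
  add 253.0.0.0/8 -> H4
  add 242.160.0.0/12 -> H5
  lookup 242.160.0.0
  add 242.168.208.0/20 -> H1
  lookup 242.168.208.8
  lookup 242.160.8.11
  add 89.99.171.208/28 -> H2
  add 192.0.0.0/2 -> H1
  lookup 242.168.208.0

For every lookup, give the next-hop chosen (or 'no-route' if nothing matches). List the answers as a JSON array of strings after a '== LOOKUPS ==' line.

Apply in order:
  add 253.81.180.0/22 -> H0 at depth 22
  - 253.81.180.0/22 clear@22
  add 0.0.0.0/0 -> H5 at depth 0
  add 0.0.0.0/0 -> H2 at depth 0
  Q 8.68.115.103: descend ε ; hops seen [H2] ; pick H2
  add 253.0.0.0/8 -> H4 at depth 8
  add 242.160.0.0/12 -> H5 at depth 12
  Q 242.160.0.0: descend 111100101010 ; hops seen [H2,H5] ; pick H5
  add 242.168.208.0/20 -> H1 at depth 20
  Q 242.168.208.8: descend 11110010101010001101 ; hops seen [H2,H5,H1] ; pick H1
  Q 242.160.8.11: descend 111100101010 ; hops seen [H2,H5] ; pick H5
  add 89.99.171.208/28 -> H2 at depth 28
  add 192.0.0.0/2 -> H1 at depth 2
  Q 242.168.208.0: descend 11110010101010001101 ; hops seen [H2,H1,H5,H1] ; pick H1

== LOOKUPS ==
["H2","H5","H1","H5","H1"]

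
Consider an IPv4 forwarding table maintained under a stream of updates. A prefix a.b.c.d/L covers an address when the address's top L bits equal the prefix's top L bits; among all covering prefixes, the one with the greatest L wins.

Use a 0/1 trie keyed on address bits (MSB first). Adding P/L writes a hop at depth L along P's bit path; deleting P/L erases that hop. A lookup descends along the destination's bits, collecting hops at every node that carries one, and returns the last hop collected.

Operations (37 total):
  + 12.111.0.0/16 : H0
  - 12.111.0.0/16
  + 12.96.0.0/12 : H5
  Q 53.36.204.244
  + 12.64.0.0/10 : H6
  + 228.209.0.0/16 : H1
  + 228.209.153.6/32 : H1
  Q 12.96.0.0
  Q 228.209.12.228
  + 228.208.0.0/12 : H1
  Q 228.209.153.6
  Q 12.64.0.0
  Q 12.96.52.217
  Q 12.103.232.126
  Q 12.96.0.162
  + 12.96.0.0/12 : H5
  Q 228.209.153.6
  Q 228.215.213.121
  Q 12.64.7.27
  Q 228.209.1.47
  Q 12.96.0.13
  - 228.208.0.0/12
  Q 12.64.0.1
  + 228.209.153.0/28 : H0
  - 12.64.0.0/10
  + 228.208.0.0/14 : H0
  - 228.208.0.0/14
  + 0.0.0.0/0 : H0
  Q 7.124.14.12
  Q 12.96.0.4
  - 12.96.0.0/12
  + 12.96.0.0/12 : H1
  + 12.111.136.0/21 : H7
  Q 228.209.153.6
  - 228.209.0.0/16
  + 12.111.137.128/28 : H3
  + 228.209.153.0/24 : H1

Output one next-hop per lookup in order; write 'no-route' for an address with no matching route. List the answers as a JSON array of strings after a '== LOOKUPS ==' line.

Trace:
  add 12.111.0.0/16 -> H0 at depth 16
  del 12.111.0.0/16 (clear depth 16)
  add 12.96.0.0/12 -> H5 at depth 12
  ? 53.36.204.244  path d0:-→d1:-→d2:-  best=no-route
  add 12.64.0.0/10 -> H6 at depth 10
  add 228.209.0.0/16 -> H1 at depth 16
  add 228.209.153.6/32 -> H1 at depth 32
  ? 12.96.0.0  path d0:-→d1:-→d2:-→d3:-→d4:-→d5:-→d6:-→d7:-→d8:-→d9:-→d10:H6→d11:-→d12:H5  best=H5
  ? 228.209.12.228  path d0:-→d1:-→d2:-→d3:-→d4:-→d5:-→d6:-→d7:-→d8:-→d9:-→d10:-→d11:-→d12:-→d13:-→d14:-→d15:-→d16:H1  best=H1
  add 228.208.0.0/12 -> H1 at depth 12
  ? 228.209.153.6  path d0:-→d1:-→d2:-→d3:-→d4:-→d5:-→d6:-→d7:-→d8:-→d9:-→d10:-→d11:-→d12:H1→d13:-→d14:-→d15:-→d16:H1→d17:-→d18:-→d19:-→d20:-→d21:-→d22:-→d23:-→d24:-→d25:-→d26:-→d27:-→d28:-→d29:-→d30:-→d31:-→d32:H1  best=H1
  ? 12.64.0.0  path d0:-→d1:-→d2:-→d3:-→d4:-→d5:-→d6:-→d7:-→d8:-→d9:-→d10:H6  best=H6
  ? 12.96.52.217  path d0:-→d1:-→d2:-→d3:-→d4:-→d5:-→d6:-→d7:-→d8:-→d9:-→d10:H6→d11:-→d12:H5  best=H5
  ? 12.103.232.126  path d0:-→d1:-→d2:-→d3:-→d4:-→d5:-→d6:-→d7:-→d8:-→d9:-→d10:H6→d11:-→d12:H5  best=H5
  ? 12.96.0.162  path d0:-→d1:-→d2:-→d3:-→d4:-→d5:-→d6:-→d7:-→d8:-→d9:-→d10:H6→d11:-→d12:H5  best=H5
  add 12.96.0.0/12 -> H5 at depth 12
  ? 228.209.153.6  path d0:-→d1:-→d2:-→d3:-→d4:-→d5:-→d6:-→d7:-→d8:-→d9:-→d10:-→d11:-→d12:H1→d13:-→d14:-→d15:-→d16:H1→d17:-→d18:-→d19:-→d20:-→d21:-→d22:-→d23:-→d24:-→d25:-→d26:-→d27:-→d28:-→d29:-→d30:-→d31:-→d32:H1  best=H1
  ? 228.215.213.121  path d0:-→d1:-→d2:-→d3:-→d4:-→d5:-→d6:-→d7:-→d8:-→d9:-→d10:-→d11:-→d12:H1→d13:-  best=H1
  ? 12.64.7.27  path d0:-→d1:-→d2:-→d3:-→d4:-→d5:-→d6:-→d7:-→d8:-→d9:-→d10:H6  best=H6
  ? 228.209.1.47  path d0:-→d1:-→d2:-→d3:-→d4:-→d5:-→d6:-→d7:-→d8:-→d9:-→d10:-→d11:-→d12:H1→d13:-→d14:-→d15:-→d16:H1  best=H1
  ? 12.96.0.13  path d0:-→d1:-→d2:-→d3:-→d4:-→d5:-→d6:-→d7:-→d8:-→d9:-→d10:H6→d11:-→d12:H5  best=H5
  del 228.208.0.0/12 (clear depth 12)
  ? 12.64.0.1  path d0:-→d1:-→d2:-→d3:-→d4:-→d5:-→d6:-→d7:-→d8:-→d9:-→d10:H6  best=H6
  add 228.209.153.0/28 -> H0 at depth 28
  del 12.64.0.0/10 (clear depth 10)
  add 228.208.0.0/14 -> H0 at depth 14
  del 228.208.0.0/14 (clear depth 14)
  add 0.0.0.0/0 -> H0 at depth 0
  ? 7.124.14.12  path d0:H0→d1:-→d2:-→d3:-→d4:-  best=H0
  ? 12.96.0.4  path d0:H0→d1:-→d2:-→d3:-→d4:-→d5:-→d6:-→d7:-→d8:-→d9:-→d10:-→d11:-→d12:H5  best=H5
  del 12.96.0.0/12 (clear depth 12)
  add 12.96.0.0/12 -> H1 at depth 12
  add 12.111.136.0/21 -> H7 at depth 21
  ? 228.209.153.6  path d0:H0→d1:-→d2:-→d3:-→d4:-→d5:-→d6:-→d7:-→d8:-→d9:-→d10:-→d11:-→d12:-→d13:-→d14:-→d15:-→d16:H1→d17:-→d18:-→d19:-→d20:-→d21:-→d22:-→d23:-→d24:-→d25:-→d26:-→d27:-→d28:H0→d29:-→d30:-→d31:-→d32:H1  best=H1
  del 228.209.0.0/16 (clear depth 16)
  add 12.111.137.128/28 -> H3 at depth 28
  add 228.209.153.0/24 -> H1 at depth 24

== LOOKUPS ==
["no-route","H5","H1","H1","H6","H5","H5","H5","H1","H1","H6","H1","H5","H6","H0","H5","H1"]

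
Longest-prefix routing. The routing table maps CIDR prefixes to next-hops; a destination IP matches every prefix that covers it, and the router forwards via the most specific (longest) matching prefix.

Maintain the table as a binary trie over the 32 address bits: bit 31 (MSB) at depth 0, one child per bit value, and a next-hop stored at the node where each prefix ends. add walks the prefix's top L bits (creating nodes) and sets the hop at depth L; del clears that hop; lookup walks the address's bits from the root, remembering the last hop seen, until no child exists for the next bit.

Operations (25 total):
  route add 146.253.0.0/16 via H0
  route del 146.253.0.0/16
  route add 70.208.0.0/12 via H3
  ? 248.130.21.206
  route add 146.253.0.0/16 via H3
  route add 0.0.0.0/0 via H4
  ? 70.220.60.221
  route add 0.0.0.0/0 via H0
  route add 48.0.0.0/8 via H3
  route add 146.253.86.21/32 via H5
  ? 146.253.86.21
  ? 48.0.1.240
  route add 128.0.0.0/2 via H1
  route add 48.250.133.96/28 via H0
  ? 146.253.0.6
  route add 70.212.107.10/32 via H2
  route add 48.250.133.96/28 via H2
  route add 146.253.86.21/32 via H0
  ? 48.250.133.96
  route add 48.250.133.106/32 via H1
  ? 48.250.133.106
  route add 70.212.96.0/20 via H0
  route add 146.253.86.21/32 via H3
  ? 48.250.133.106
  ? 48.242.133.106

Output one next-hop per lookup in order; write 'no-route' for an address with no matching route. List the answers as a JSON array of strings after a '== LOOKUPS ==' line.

Trace:
  add 146.253.0.0/16 -> H0 at depth 16
  del 146.253.0.0/16 (clear depth 16)
  add 70.208.0.0/12 -> H3 at depth 12
  ? 248.130.21.206  path d0:-→d1:-  best=no-route
  add 146.253.0.0/16 -> H3 at depth 16
  add 0.0.0.0/0 -> H4 at depth 0
  ? 70.220.60.221  path d0:H4→d1:-→d2:-→d3:-→d4:-→d5:-→d6:-→d7:-→d8:-→d9:-→d10:-→d11:-→d12:H3  best=H3
  add 0.0.0.0/0 -> H0 at depth 0
  add 48.0.0.0/8 -> H3 at depth 8
  add 146.253.86.21/32 -> H5 at depth 32
  ? 146.253.86.21  path d0:H0→d1:-→d2:-→d3:-→d4:-→d5:-→d6:-→d7:-→d8:-→d9:-→d10:-→d11:-→d12:-→d13:-→d14:-→d15:-→d16:H3→d17:-→d18:-→d19:-→d20:-→d21:-→d22:-→d23:-→d24:-→d25:-→d26:-→d27:-→d28:-→d29:-→d30:-→d31:-→d32:H5  best=H5
  ? 48.0.1.240  path d0:H0→d1:-→d2:-→d3:-→d4:-→d5:-→d6:-→d7:-→d8:H3  best=H3
  add 128.0.0.0/2 -> H1 at depth 2
  add 48.250.133.96/28 -> H0 at depth 28
  ? 146.253.0.6  path d0:H0→d1:-→d2:H1→d3:-→d4:-→d5:-→d6:-→d7:-→d8:-→d9:-→d10:-→d11:-→d12:-→d13:-→d14:-→d15:-→d16:H3→d17:-  best=H3
  add 70.212.107.10/32 -> H2 at depth 32
  add 48.250.133.96/28 -> H2 at depth 28
  add 146.253.86.21/32 -> H0 at depth 32
  ? 48.250.133.96  path d0:H0→d1:-→d2:-→d3:-→d4:-→d5:-→d6:-→d7:-→d8:H3→d9:-→d10:-→d11:-→d12:-→d13:-→d14:-→d15:-→d16:-→d17:-→d18:-→d19:-→d20:-→d21:-→d22:-→d23:-→d24:-→d25:-→d26:-→d27:-→d28:H2  best=H2
  add 48.250.133.106/32 -> H1 at depth 32
  ? 48.250.133.106  path d0:H0→d1:-→d2:-→d3:-→d4:-→d5:-→d6:-→d7:-→d8:H3→d9:-→d10:-→d11:-→d12:-→d13:-→d14:-→d15:-→d16:-→d17:-→d18:-→d19:-→d20:-→d21:-→d22:-→d23:-→d24:-→d25:-→d26:-→d27:-→d28:H2→d29:-→d30:-→d31:-→d32:H1  best=H1
  add 70.212.96.0/20 -> H0 at depth 20
  add 146.253.86.21/32 -> H3 at depth 32
  ? 48.250.133.106  path d0:H0→d1:-→d2:-→d3:-→d4:-→d5:-→d6:-→d7:-→d8:H3→d9:-→d10:-→d11:-→d12:-→d13:-→d14:-→d15:-→d16:-→d17:-→d18:-→d19:-→d20:-→d21:-→d22:-→d23:-→d24:-→d25:-→d26:-→d27:-→d28:H2→d29:-→d30:-→d31:-→d32:H1  best=H1
  ? 48.242.133.106  path d0:H0→d1:-→d2:-→d3:-→d4:-→d5:-→d6:-→d7:-→d8:H3→d9:-→d10:-→d11:-→d12:-  best=H3

== LOOKUPS ==
["no-route","H3","H5","H3","H3","H2","H1","H1","H3"]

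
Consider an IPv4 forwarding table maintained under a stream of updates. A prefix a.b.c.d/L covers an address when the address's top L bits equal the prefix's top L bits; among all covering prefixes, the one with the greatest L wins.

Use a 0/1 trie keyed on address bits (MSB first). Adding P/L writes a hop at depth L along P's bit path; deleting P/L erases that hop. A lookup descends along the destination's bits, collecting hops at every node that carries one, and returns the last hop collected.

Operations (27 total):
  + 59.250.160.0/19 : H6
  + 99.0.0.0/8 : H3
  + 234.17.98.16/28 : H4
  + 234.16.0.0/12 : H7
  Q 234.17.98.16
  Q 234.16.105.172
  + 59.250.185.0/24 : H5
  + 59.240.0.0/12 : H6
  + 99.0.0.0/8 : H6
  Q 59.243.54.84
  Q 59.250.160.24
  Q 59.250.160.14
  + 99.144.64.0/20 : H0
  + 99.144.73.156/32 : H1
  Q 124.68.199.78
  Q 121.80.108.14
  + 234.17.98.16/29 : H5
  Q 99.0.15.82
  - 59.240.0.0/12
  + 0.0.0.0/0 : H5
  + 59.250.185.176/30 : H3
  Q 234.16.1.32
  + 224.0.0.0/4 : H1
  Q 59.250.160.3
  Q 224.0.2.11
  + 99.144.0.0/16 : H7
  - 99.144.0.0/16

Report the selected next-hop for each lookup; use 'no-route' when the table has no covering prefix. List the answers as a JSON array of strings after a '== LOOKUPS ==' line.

Trace:
  add 59.250.160.0/19 -> H6 at depth 19
  add 99.0.0.0/8 -> H3 at depth 8
  add 234.17.98.16/28 -> H4 at depth 28
  add 234.16.0.0/12 -> H7 at depth 12
  ? 234.17.98.16  path d0:-→d1:-→d2:-→d3:-→d4:-→d5:-→d6:-→d7:-→d8:-→d9:-→d10:-→d11:-→d12:H7→d13:-→d14:-→d15:-→d16:-→d17:-→d18:-→d19:-→d20:-→d21:-→d22:-→d23:-→d24:-→d25:-→d26:-→d27:-→d28:H4  best=H4
  ? 234.16.105.172  path d0:-→d1:-→d2:-→d3:-→d4:-→d5:-→d6:-→d7:-→d8:-→d9:-→d10:-→d11:-→d12:H7→d13:-→d14:-→d15:-  best=H7
  add 59.250.185.0/24 -> H5 at depth 24
  add 59.240.0.0/12 -> H6 at depth 12
  add 99.0.0.0/8 -> H6 at depth 8
  ? 59.243.54.84  path d0:-→d1:-→d2:-→d3:-→d4:-→d5:-→d6:-→d7:-→d8:-→d9:-→d10:-→d11:-→d12:H6  best=H6
  ? 59.250.160.24  path d0:-→d1:-→d2:-→d3:-→d4:-→d5:-→d6:-→d7:-→d8:-→d9:-→d10:-→d11:-→d12:H6→d13:-→d14:-→d15:-→d16:-→d17:-→d18:-→d19:H6  best=H6
  ? 59.250.160.14  path d0:-→d1:-→d2:-→d3:-→d4:-→d5:-→d6:-→d7:-→d8:-→d9:-→d10:-→d11:-→d12:H6→d13:-→d14:-→d15:-→d16:-→d17:-→d18:-→d19:H6  best=H6
  add 99.144.64.0/20 -> H0 at depth 20
  add 99.144.73.156/32 -> H1 at depth 32
  ? 124.68.199.78  path d0:-→d1:-→d2:-→d3:-  best=no-route
  ? 121.80.108.14  path d0:-→d1:-→d2:-→d3:-  best=no-route
  add 234.17.98.16/29 -> H5 at depth 29
  ? 99.0.15.82  path d0:-→d1:-→d2:-→d3:-→d4:-→d5:-→d6:-→d7:-→d8:H6  best=H6
  del 59.240.0.0/12 (clear depth 12)
  add 0.0.0.0/0 -> H5 at depth 0
  add 59.250.185.176/30 -> H3 at depth 30
  ? 234.16.1.32  path d0:H5→d1:-→d2:-→d3:-→d4:-→d5:-→d6:-→d7:-→d8:-→d9:-→d10:-→d11:-→d12:H7→d13:-→d14:-→d15:-  best=H7
  add 224.0.0.0/4 -> H1 at depth 4
  ? 59.250.160.3  path d0:H5→d1:-→d2:-→d3:-→d4:-→d5:-→d6:-→d7:-→d8:-→d9:-→d10:-→d11:-→d12:-→d13:-→d14:-→d15:-→d16:-→d17:-→d18:-→d19:H6  best=H6
  ? 224.0.2.11  path d0:H5→d1:-→d2:-→d3:-→d4:H1  best=H1
  add 99.144.0.0/16 -> H7 at depth 16
  del 99.144.0.0/16 (clear depth 16)

== LOOKUPS ==
["H4","H7","H6","H6","H6","no-route","no-route","H6","H7","H6","H1"]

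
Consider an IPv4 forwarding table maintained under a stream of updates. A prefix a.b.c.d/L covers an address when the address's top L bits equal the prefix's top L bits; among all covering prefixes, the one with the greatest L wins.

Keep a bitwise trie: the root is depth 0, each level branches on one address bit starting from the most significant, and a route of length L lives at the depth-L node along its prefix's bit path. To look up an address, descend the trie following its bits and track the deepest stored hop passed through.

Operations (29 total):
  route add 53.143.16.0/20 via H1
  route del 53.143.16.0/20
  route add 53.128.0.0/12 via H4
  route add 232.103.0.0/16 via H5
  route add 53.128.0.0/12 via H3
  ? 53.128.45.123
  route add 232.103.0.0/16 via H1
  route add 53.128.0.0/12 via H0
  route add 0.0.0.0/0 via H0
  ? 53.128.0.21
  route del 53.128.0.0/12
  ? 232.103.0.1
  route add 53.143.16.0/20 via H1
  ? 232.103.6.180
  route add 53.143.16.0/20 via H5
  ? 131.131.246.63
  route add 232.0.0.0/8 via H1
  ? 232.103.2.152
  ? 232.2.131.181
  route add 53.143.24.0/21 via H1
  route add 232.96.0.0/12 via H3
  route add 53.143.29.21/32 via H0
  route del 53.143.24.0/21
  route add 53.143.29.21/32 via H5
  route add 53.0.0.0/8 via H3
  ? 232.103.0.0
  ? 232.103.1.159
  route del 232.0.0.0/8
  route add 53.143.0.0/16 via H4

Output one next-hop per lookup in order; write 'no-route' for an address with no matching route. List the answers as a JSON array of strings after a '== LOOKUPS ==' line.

Process each operation:
  add 53.143.16.0/20 -> H1 at depth 20
  - 53.143.16.0/20 clear@20
  add 53.128.0.0/12 -> H4 at depth 12
  add 232.103.0.0/16 -> H5 at depth 16
  add 53.128.0.0/12 -> H3 at depth 12
  lookup 53.128.45.123: bits 001101011000 walk d0:-→d1:-→d2:-→d3:-→d4:-→d5:-→d6:-→d7:-→d8:-→d9:-→d10:-→d11:-→d12:H3 -> H3
  add 232.103.0.0/16 -> H1 at depth 16
  add 53.128.0.0/12 -> H0 at depth 12
  add 0.0.0.0/0 -> H0 at depth 0
  lookup 53.128.0.21: bits 001101011000 walk d0:H0→d1:-→d2:-→d3:-→d4:-→d5:-→d6:-→d7:-→d8:-→d9:-→d10:-→d11:-→d12:H0 -> H0
  - 53.128.0.0/12 clear@12
  lookup 232.103.0.1: bits 1110100001100111 walk d0:H0→d1:-→d2:-→d3:-→d4:-→d5:-→d6:-→d7:-→d8:-→d9:-→d10:-→d11:-→d12:-→d13:-→d14:-→d15:-→d16:H1 -> H1
  add 53.143.16.0/20 -> H1 at depth 20
  lookup 232.103.6.180: bits 1110100001100111 walk d0:H0→d1:-→d2:-→d3:-→d4:-→d5:-→d6:-→d7:-→d8:-→d9:-→d10:-→d11:-→d12:-→d13:-→d14:-→d15:-→d16:H1 -> H1
  add 53.143.16.0/20 -> H5 at depth 20
  lookup 131.131.246.63: bits 1 walk d0:H0→d1:- -> H0
  add 232.0.0.0/8 -> H1 at depth 8
  lookup 232.103.2.152: bits 1110100001100111 walk d0:H0→d1:-→d2:-→d3:-→d4:-→d5:-→d6:-→d7:-→d8:H1→d9:-→d10:-→d11:-→d12:-→d13:-→d14:-→d15:-→d16:H1 -> H1
  lookup 232.2.131.181: bits 111010000 walk d0:H0→d1:-→d2:-→d3:-→d4:-→d5:-→d6:-→d7:-→d8:H1→d9:- -> H1
  add 53.143.24.0/21 -> H1 at depth 21
  add 232.96.0.0/12 -> H3 at depth 12
  add 53.143.29.21/32 -> H0 at depth 32
  - 53.143.24.0/21 clear@21
  add 53.143.29.21/32 -> H5 at depth 32
  add 53.0.0.0/8 -> H3 at depth 8
  lookup 232.103.0.0: bits 1110100001100111 walk d0:H0→d1:-→d2:-→d3:-→d4:-→d5:-→d6:-→d7:-→d8:H1→d9:-→d10:-→d11:-→d12:H3→d13:-→d14:-→d15:-→d16:H1 -> H1
  lookup 232.103.1.159: bits 1110100001100111 walk d0:H0→d1:-→d2:-→d3:-→d4:-→d5:-→d6:-→d7:-→d8:H1→d9:-→d10:-→d11:-→d12:H3→d13:-→d14:-→d15:-→d16:H1 -> H1
  - 232.0.0.0/8 clear@8
  add 53.143.0.0/16 -> H4 at depth 16

== LOOKUPS ==
["H3","H0","H1","H1","H0","H1","H1","H1","H1"]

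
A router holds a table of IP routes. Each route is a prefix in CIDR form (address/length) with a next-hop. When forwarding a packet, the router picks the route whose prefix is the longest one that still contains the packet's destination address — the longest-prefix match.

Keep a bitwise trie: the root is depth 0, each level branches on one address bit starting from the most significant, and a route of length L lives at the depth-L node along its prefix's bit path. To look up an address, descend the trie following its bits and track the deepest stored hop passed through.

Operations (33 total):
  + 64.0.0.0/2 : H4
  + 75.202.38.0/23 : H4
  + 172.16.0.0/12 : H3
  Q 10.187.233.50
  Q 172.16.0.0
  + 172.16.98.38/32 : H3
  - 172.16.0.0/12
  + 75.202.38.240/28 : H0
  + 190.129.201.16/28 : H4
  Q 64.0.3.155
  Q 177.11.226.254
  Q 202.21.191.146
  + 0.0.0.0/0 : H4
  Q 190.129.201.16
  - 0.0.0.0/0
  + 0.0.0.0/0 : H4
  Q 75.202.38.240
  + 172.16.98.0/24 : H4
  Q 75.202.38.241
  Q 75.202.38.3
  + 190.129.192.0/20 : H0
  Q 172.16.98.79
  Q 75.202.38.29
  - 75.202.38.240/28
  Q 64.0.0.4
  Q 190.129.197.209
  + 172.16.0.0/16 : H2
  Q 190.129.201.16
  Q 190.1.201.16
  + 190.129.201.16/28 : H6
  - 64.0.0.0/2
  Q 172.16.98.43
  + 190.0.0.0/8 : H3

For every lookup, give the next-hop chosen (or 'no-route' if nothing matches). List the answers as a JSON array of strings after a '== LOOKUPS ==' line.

Process each operation:
  add 64.0.0.0/2 -> H4 at depth 2
  add 75.202.38.0/23 -> H4 at depth 23
  add 172.16.0.0/12 -> H3 at depth 12
  Q 10.187.233.50: descend 0 ; hops seen [∅] ; pick no-route
  Q 172.16.0.0: descend 101011000001 ; hops seen [H3] ; pick H3
  add 172.16.98.38/32 -> H3 at depth 32
  - 172.16.0.0/12 clear@12
  add 75.202.38.240/28 -> H0 at depth 28
  add 190.129.201.16/28 -> H4 at depth 28
  Q 64.0.3.155: descend 0100 ; hops seen [H4] ; pick H4
  Q 177.11.226.254: descend 1011 ; hops seen [∅] ; pick no-route
  Q 202.21.191.146: descend 1 ; hops seen [∅] ; pick no-route
  add 0.0.0.0/0 -> H4 at depth 0
  Q 190.129.201.16: descend 1011111010000001110010010001 ; hops seen [H4,H4] ; pick H4
  - 0.0.0.0/0 clear@0
  add 0.0.0.0/0 -> H4 at depth 0
  Q 75.202.38.240: descend 0100101111001010001001101111 ; hops seen [H4,H4,H4,H0] ; pick H0
  add 172.16.98.0/24 -> H4 at depth 24
  Q 75.202.38.241: descend 0100101111001010001001101111 ; hops seen [H4,H4,H4,H0] ; pick H0
  Q 75.202.38.3: descend 010010111100101000100110 ; hops seen [H4,H4,H4] ; pick H4
  add 190.129.192.0/20 -> H0 at depth 20
  Q 172.16.98.79: descend 1010110000010000011000100 ; hops seen [H4,H4] ; pick H4
  Q 75.202.38.29: descend 010010111100101000100110 ; hops seen [H4,H4,H4] ; pick H4
  - 75.202.38.240/28 clear@28
  Q 64.0.0.4: descend 0100 ; hops seen [H4,H4] ; pick H4
  Q 190.129.197.209: descend 10111110100000011100 ; hops seen [H4,H0] ; pick H0
  add 172.16.0.0/16 -> H2 at depth 16
  Q 190.129.201.16: descend 1011111010000001110010010001 ; hops seen [H4,H0,H4] ; pick H4
  Q 190.1.201.16: descend 10111110 ; hops seen [H4] ; pick H4
  add 190.129.201.16/28 -> H6 at depth 28
  - 64.0.0.0/2 clear@2
  Q 172.16.98.43: descend 1010110000010000011000100010 ; hops seen [H4,H2,H4] ; pick H4
  add 190.0.0.0/8 -> H3 at depth 8

== LOOKUPS ==
["no-route","H3","H4","no-route","no-route","H4","H0","H0","H4","H4","H4","H4","H0","H4","H4","H4"]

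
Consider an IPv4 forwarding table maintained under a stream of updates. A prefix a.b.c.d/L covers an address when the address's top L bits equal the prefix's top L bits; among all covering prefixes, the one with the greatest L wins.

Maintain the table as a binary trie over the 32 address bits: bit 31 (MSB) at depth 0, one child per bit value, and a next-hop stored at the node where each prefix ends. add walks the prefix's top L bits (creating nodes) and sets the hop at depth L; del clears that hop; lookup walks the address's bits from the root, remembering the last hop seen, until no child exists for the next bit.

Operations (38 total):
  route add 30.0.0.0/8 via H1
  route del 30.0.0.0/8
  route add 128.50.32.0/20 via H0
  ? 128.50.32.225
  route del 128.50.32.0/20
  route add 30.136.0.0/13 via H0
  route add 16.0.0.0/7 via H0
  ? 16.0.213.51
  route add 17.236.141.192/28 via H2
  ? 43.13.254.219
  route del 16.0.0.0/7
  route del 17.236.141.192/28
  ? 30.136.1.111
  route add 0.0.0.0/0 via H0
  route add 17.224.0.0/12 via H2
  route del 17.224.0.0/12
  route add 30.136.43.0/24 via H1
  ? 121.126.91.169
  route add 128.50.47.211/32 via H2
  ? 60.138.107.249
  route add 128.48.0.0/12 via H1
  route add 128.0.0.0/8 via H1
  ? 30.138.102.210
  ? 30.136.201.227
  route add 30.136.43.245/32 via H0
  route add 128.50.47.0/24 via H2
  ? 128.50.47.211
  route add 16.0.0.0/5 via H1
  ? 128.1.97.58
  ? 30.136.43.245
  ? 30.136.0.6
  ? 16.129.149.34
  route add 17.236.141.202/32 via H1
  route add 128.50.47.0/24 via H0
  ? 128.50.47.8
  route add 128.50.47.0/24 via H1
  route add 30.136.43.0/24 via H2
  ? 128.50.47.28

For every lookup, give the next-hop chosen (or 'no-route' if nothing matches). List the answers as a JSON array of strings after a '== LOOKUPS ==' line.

Apply in order:
  + 30.0.0.0/8 (H1) depth=8
  - 30.0.0.0/8 clear@8
  + 128.50.32.0/20 (H0) depth=20
  ? 128.50.32.225  path d0:-→d1:-→d2:-→d3:-→d4:-→d5:-→d6:-→d7:-→d8:-→d9:-→d10:-→d11:-→d12:-→d13:-→d14:-→d15:-→d16:-→d17:-→d18:-→d19:-→d20:H0  best=H0
  - 128.50.32.0/20 clear@20
  + 30.136.0.0/13 (H0) depth=13
  + 16.0.0.0/7 (H0) depth=7
  ? 16.0.213.51  path d0:-→d1:-→d2:-→d3:-→d4:-→d5:-→d6:-→d7:H0  best=H0
  + 17.236.141.192/28 (H2) depth=28
  ? 43.13.254.219  path d0:-→d1:-→d2:-  best=no-route
  - 16.0.0.0/7 clear@7
  - 17.236.141.192/28 clear@28
  ? 30.136.1.111  path d0:-→d1:-→d2:-→d3:-→d4:-→d5:-→d6:-→d7:-→d8:-→d9:-→d10:-→d11:-→d12:-→d13:H0  best=H0
  + 0.0.0.0/0 (H0) depth=0
  + 17.224.0.0/12 (H2) depth=12
  - 17.224.0.0/12 clear@12
  + 30.136.43.0/24 (H1) depth=24
  ? 121.126.91.169  path d0:H0→d1:-  best=H0
  + 128.50.47.211/32 (H2) depth=32
  ? 60.138.107.249  path d0:H0→d1:-→d2:-  best=H0
  + 128.48.0.0/12 (H1) depth=12
  + 128.0.0.0/8 (H1) depth=8
  ? 30.138.102.210  path d0:H0→d1:-→d2:-→d3:-→d4:-→d5:-→d6:-→d7:-→d8:-→d9:-→d10:-→d11:-→d12:-→d13:H0→d14:-  best=H0
  ? 30.136.201.227  path d0:H0→d1:-→d2:-→d3:-→d4:-→d5:-→d6:-→d7:-→d8:-→d9:-→d10:-→d11:-→d12:-→d13:H0→d14:-→d15:-→d16:-  best=H0
  + 30.136.43.245/32 (H0) depth=32
  + 128.50.47.0/24 (H2) depth=24
  ? 128.50.47.211  path d0:H0→d1:-→d2:-→d3:-→d4:-→d5:-→d6:-→d7:-→d8:H1→d9:-→d10:-→d11:-→d12:H1→d13:-→d14:-→d15:-→d16:-→d17:-→d18:-→d19:-→d20:-→d21:-→d22:-→d23:-→d24:H2→d25:-→d26:-→d27:-→d28:-→d29:-→d30:-→d31:-→d32:H2  best=H2
  + 16.0.0.0/5 (H1) depth=5
  ? 128.1.97.58  path d0:H0→d1:-→d2:-→d3:-→d4:-→d5:-→d6:-→d7:-→d8:H1→d9:-→d10:-  best=H1
  ? 30.136.43.245  path d0:H0→d1:-→d2:-→d3:-→d4:-→d5:-→d6:-→d7:-→d8:-→d9:-→d10:-→d11:-→d12:-→d13:H0→d14:-→d15:-→d16:-→d17:-→d18:-→d19:-→d20:-→d21:-→d22:-→d23:-→d24:H1→d25:-→d26:-→d27:-→d28:-→d29:-→d30:-→d31:-→d32:H0  best=H0
  ? 30.136.0.6  path d0:H0→d1:-→d2:-→d3:-→d4:-→d5:-→d6:-→d7:-→d8:-→d9:-→d10:-→d11:-→d12:-→d13:H0→d14:-→d15:-→d16:-→d17:-→d18:-  best=H0
  ? 16.129.149.34  path d0:H0→d1:-→d2:-→d3:-→d4:-→d5:H1→d6:-→d7:-  best=H1
  + 17.236.141.202/32 (H1) depth=32
  + 128.50.47.0/24 (H0) depth=24
  ? 128.50.47.8  path d0:H0→d1:-→d2:-→d3:-→d4:-→d5:-→d6:-→d7:-→d8:H1→d9:-→d10:-→d11:-→d12:H1→d13:-→d14:-→d15:-→d16:-→d17:-→d18:-→d19:-→d20:-→d21:-→d22:-→d23:-→d24:H0  best=H0
  + 128.50.47.0/24 (H1) depth=24
  + 30.136.43.0/24 (H2) depth=24
  ? 128.50.47.28  path d0:H0→d1:-→d2:-→d3:-→d4:-→d5:-→d6:-→d7:-→d8:H1→d9:-→d10:-→d11:-→d12:H1→d13:-→d14:-→d15:-→d16:-→d17:-→d18:-→d19:-→d20:-→d21:-→d22:-→d23:-→d24:H1  best=H1

== LOOKUPS ==
["H0","H0","no-route","H0","H0","H0","H0","H0","H2","H1","H0","H0","H1","H0","H1"]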